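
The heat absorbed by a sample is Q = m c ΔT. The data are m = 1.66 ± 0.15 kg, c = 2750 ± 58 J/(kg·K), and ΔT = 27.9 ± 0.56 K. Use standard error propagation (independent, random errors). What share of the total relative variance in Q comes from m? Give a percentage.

90.6%

(δQ/Q)² = (1·δm/m)² + (1·δc/c)² + (1·δΔT/ΔT)²
  m term: (1×0.0904)² = 0.00817
  c term: (1×0.0211)² = 0.000445
  ΔT term: (1×0.0201)² = 0.000403
Total = 0.00901. Share from m = 0.00817/0.00901 = 0.906.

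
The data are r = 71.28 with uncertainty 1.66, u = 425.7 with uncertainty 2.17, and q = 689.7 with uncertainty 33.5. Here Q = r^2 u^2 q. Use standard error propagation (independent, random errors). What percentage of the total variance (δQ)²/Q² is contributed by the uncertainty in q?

(δQ/Q)² = (2·δr/r)² + (2·δu/u)² + (1·δq/q)²
  r term: (2×0.0233)² = 0.00217
  u term: (2×0.00510)² = 0.000104
  q term: (1×0.0486)² = 0.00236
Total = 0.00463. Share from q = 0.00236/0.00463 = 0.509.

50.9%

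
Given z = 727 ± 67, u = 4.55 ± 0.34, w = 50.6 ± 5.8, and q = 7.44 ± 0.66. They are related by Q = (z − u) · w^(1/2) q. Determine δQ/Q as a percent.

Let h = z − u = 722. δh = √(δz² + δu²) = √(4490 + 0.116) = 67.0, so δh/h = 0.0927.
Q is then a monomial in h, w, q:
δQ/Q = √((δh/h)² + (½·δw/w)² + (1·δq/q)²) = √(0.00860 + 0.00328 + 0.00787) = 0.141

14.1%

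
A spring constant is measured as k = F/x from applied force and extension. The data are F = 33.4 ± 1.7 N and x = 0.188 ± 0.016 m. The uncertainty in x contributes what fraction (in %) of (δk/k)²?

(δk/k)² = (1·δF/F)² + (-1·δx/x)²
  F term: (1×0.0509)² = 0.00259
  x term: (-1×0.0851)² = 0.00724
Total = 0.00983. Share from x = 0.00724/0.00983 = 0.737.

73.7%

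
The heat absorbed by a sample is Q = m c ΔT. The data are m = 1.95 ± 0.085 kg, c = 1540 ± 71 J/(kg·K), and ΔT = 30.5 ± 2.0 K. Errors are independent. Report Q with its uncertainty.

For a monomial Q ∝ m, c, ΔT, fractional errors add in quadrature:
  (1·δm/m)² = (1×0.0436)² = 0.00190;  (1·δc/c)² = (1×0.0461)² = 0.00213;  (1·δΔT/ΔT)² = (1×0.0656)² = 0.00430
δQ/Q = √(0.00833) = 0.0912
Q = 91600 J, so δQ = 0.0912 × 91600 = 8360 J.

91600 ± 8360 J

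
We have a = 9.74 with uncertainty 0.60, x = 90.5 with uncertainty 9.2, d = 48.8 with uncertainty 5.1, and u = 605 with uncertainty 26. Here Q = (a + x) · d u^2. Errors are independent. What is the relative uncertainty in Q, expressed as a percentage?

Let w = a + x = 100. δw = √(δa² + δx²) = √(0.360 + 84.6) = 9.22, so δw/w = 0.0920.
Q is then a monomial in w, d, u:
δQ/Q = √((δw/w)² + (1·δd/d)² + (2·δu/u)²) = √(0.00846 + 0.0109 + 0.00739) = 0.164

16.4%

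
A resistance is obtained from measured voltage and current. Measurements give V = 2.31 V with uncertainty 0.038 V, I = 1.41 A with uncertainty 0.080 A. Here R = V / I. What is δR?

Since R is a product/quotient, work with relative uncertainties:
  (1·δV/V)² = (1×0.0165)² = 0.000271;  (-1·δI/I)² = (-1×0.0567)² = 0.00322
δR/R = √(0.00349) = 0.0591
R = 1.64 Ω, so δR = 0.0591 × 1.64 = 0.0968 Ω.

0.0968 Ω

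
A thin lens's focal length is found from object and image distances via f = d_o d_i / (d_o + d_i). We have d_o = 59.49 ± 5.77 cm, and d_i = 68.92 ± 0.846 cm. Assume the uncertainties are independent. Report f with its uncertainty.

31.93 ± 1.67 cm

∂f/∂d_o = (d_i/(d_o+d_i))² = 0.288;  ∂f/∂d_i = (d_o/(d_o+d_i))² = 0.215
δf = √((∂f/∂d_o · δd_o)² + (∂f/∂d_i · δd_i)²) = √(2.76 + 0.0330) = 1.67 cm
f = 31.93 cm.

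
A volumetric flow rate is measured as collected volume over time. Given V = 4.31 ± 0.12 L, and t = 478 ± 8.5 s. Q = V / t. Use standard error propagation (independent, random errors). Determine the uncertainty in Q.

Since Q is a product/quotient, work with relative uncertainties:
  (1·δV/V)² = (1×0.0278)² = 0.000775;  (-1·δt/t)² = (-1×0.0178)² = 0.000316
δQ/Q = √(0.00109) = 0.0330
Q = 0.00902 L/s, so δQ = 0.0330 × 0.00902 = 0.000298 L/s.

0.000298 L/s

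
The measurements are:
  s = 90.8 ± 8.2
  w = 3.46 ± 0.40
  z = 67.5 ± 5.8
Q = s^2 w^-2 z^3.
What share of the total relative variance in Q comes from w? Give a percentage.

(δQ/Q)² = (2·δs/s)² + (-2·δw/w)² + (3·δz/z)²
  s term: (2×0.0903)² = 0.0326
  w term: (-2×0.116)² = 0.0535
  z term: (3×0.0859)² = 0.0664
Total = 0.153. Share from w = 0.0535/0.153 = 0.350.

35.0%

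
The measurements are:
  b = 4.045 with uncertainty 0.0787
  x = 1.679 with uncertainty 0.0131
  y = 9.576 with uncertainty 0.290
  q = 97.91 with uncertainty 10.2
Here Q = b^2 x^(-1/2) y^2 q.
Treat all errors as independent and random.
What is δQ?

14400

Since Q is a product/quotient, work with relative uncertainties:
  (2·δb/b)² = (2×0.0195)² = 0.00151;  (−½·δx/x)² = (-0.5×0.00780)² = 1.52e-05;  (2·δy/y)² = (2×0.0303)² = 0.00367;  (1·δq/q)² = (1×0.104)² = 0.0109
δQ/Q = √(0.0161) = 0.127
Q = 113400, so δQ = 0.127 × 113400 = 14400.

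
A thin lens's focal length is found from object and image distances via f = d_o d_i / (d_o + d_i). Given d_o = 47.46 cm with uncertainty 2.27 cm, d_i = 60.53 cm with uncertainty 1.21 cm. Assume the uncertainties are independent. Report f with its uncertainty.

∂f/∂d_o = (d_i/(d_o+d_i))² = 0.314;  ∂f/∂d_i = (d_o/(d_o+d_i))² = 0.193
δf = √((∂f/∂d_o · δd_o)² + (∂f/∂d_i · δd_i)²) = √(0.509 + 0.0546) = 0.750 cm
f = 26.60 cm.

26.60 ± 0.750 cm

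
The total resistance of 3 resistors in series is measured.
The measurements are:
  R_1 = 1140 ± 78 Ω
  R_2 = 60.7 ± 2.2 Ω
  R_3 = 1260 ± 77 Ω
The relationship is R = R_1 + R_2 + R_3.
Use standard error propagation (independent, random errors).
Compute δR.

Absolute uncertainties add in quadrature for a linear combination:
  (δR_1)² = 6080;  (δR_2)² = 4.84;  (δR_3)² = 5930
δR = √(12000) = 110 Ω

110 Ω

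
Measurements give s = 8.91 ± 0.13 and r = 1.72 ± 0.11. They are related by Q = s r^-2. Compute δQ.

Each factor contributes (exponent × relative error)² to (δQ/Q)²:
  (1·δs/s)² = (1×0.0146)² = 0.000213;  (-2·δr/r)² = (-2×0.0640)² = 0.0164
δQ/Q = √(0.0166) = 0.129
Q = 3.01, so δQ = 0.129 × 3.01 = 0.388.

0.388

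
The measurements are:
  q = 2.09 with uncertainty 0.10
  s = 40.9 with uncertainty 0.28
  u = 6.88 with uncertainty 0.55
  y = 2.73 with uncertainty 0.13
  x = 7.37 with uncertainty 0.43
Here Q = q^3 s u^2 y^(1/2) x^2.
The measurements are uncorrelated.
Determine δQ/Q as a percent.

24.6%

Each factor contributes (exponent × relative error)² to (δQ/Q)²:
  (3·δq/q)² = (3×0.0478)² = 0.0206;  (1·δs/s)² = (1×0.00685)² = 4.69e-05;  (2·δu/u)² = (2×0.0799)² = 0.0256;  (½·δy/y)² = (0.5×0.0476)² = 0.000567;  (2·δx/x)² = (2×0.0583)² = 0.0136
δQ/Q = √(0.0604) = 0.246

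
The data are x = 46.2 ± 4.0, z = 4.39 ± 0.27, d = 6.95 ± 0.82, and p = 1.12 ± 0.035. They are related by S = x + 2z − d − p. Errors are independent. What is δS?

4.12

S is a linear combination, so absolute uncertainties add in quadrature:
  (δx)² = 16.0;  (2·δz)² = 0.292;  (δd)² = 0.672;  (δp)² = 0.00123
δS = √(17.0) = 4.12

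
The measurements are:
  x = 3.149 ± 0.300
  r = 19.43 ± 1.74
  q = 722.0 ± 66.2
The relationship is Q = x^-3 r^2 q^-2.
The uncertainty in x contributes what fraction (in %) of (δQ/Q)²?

55.4%

(δQ/Q)² = (-3·δx/x)² + (2·δr/r)² + (-2·δq/q)²
  x term: (-3×0.0953)² = 0.0817
  r term: (2×0.0896)² = 0.0321
  q term: (-2×0.0917)² = 0.0336
Total = 0.147. Share from x = 0.0817/0.147 = 0.554.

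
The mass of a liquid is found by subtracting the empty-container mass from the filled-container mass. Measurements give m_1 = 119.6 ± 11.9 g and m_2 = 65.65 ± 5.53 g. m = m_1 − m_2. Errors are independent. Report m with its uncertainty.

53.95 ± 13.1 g

Sums and differences: (δm)² = Σ (cᵢ δxᵢ)².
  (δm_1)² = 142;  (δm_2)² = 30.6
δm = √(172) = 13.1 g
m = 53.95 g.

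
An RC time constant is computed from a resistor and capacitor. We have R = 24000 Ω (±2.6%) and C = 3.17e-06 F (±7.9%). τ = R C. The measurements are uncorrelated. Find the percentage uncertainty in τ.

τ is a product of powers, so relative uncertainties combine in quadrature:
  (1·δR/R)² = (1×0.0260)² = 0.000676;  (1·δC/C)² = (1×0.0790)² = 0.00624
δτ/τ = √(0.00692) = 0.0832

8.32%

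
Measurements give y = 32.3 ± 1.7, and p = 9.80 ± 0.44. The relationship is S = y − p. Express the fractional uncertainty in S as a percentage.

For a sum/difference, combine absolute errors in quadrature:
  (δy)² = 2.89;  (δp)² = 0.194
δS = √(3.08) = 1.76
S = 22.5, so δS/S = 1.76/22.5 = 0.0780.

7.80%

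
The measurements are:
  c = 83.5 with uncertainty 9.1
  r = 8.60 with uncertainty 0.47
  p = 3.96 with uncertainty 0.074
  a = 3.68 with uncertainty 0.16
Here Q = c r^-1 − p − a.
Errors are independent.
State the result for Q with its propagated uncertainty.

Let w = c·r^-1 = 9.71. δw/w = √((1·δc/c)² + (-1·δr/r)²) = √(0.0119 + 0.00299) = 0.122, so δw = 1.18.
Q = w − p − a: δQ = √(δw² + δp² + δa²) = √(1.40 + 0.00548 + 0.0256) = 1.20
Q = 2.07.

2.07 ± 1.20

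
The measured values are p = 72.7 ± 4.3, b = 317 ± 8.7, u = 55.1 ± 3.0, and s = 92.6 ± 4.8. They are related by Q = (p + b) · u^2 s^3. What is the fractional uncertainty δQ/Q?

Let w = p + b = 390. δw = √(δp² + δb²) = √(18.5 + 75.7) = 9.70, so δw/w = 0.0249.
Q is then a monomial in w, u, s:
δQ/Q = √((δw/w)² + (2·δu/u)² + (3·δs/s)²) = √(0.000620 + 0.0119 + 0.0242) = 0.191

0.191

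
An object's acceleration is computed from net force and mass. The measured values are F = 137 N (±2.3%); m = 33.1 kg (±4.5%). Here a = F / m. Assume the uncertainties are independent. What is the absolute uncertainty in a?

0.209 m/s^2

Relative error in a monomial: (δa/a)² = Σ (nᵢ · δxᵢ/xᵢ)².
  (1·δF/F)² = (1×0.0230)² = 0.000529;  (-1·δm/m)² = (-1×0.0450)² = 0.00202
δa/a = √(0.00255) = 0.0505
a = 4.14 m/s^2, so δa = 0.0505 × 4.14 = 0.209 m/s^2.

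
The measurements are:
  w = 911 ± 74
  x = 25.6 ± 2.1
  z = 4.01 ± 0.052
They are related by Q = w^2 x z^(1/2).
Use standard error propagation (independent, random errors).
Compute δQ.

7.75e+06

Products/powers → add relative errors in quadrature, weighted by exponent:
  (2·δw/w)² = (2×0.0812)² = 0.0264;  (1·δx/x)² = (1×0.0820)² = 0.00673;  (½·δz/z)² = (0.5×0.0130)² = 4.2e-05
δQ/Q = √(0.0332) = 0.182
Q = 4.25e+07, so δQ = 0.182 × 4.25e+07 = 7.75e+06.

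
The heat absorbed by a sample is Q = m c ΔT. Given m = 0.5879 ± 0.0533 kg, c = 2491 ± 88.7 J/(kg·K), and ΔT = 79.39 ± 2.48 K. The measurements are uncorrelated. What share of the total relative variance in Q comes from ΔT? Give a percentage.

(δQ/Q)² = (1·δm/m)² + (1·δc/c)² + (1·δΔT/ΔT)²
  m term: (1×0.0907)² = 0.00822
  c term: (1×0.0356)² = 0.00127
  ΔT term: (1×0.0312)² = 0.000976
Total = 0.0105. Share from ΔT = 0.000976/0.0105 = 0.0933.

9.33%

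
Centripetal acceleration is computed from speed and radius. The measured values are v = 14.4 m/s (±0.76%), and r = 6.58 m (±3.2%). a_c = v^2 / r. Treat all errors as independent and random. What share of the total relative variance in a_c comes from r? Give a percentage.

81.6%

(δa_c/a_c)² = (2·δv/v)² + (-1·δr/r)²
  v term: (2×0.00760)² = 0.000231
  r term: (-1×0.0320)² = 0.00102
Total = 0.00126. Share from r = 0.00102/0.00126 = 0.816.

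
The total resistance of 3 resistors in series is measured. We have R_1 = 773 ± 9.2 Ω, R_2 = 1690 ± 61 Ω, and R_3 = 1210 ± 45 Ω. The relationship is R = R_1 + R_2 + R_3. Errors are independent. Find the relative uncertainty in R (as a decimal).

0.0208

Absolute uncertainties add in quadrature for a linear combination:
  (δR_1)² = 84.6;  (δR_2)² = 3720;  (δR_3)² = 2020
δR = √(5830) = 76.4 Ω
R = 3670 Ω, so δR/R = 76.4/3670 = 0.0208.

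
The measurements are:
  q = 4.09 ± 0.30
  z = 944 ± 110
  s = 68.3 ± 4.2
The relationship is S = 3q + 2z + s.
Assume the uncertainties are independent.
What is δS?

Sums and differences: (δS)² = Σ (cᵢ δxᵢ)².
  (3·δq)² = 0.810;  (2·δz)² = 48400;  (δs)² = 17.6
δS = √(48400) = 220

220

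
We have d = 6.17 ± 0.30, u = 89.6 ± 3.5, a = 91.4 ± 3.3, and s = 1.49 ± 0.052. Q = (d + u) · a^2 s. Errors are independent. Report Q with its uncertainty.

Let w = d + u = 95.8. δw = √(δd² + δu²) = √(0.0900 + 12.2) = 3.51, so δw/w = 0.0367.
Q is then a monomial in w, a, s:
δQ/Q = √((δw/w)² + (2·δa/a)² + (1·δs/s)²) = √(0.00135 + 0.00521 + 0.00122) = 0.0882
Q = 1.19e+06, so δQ = 0.0882 × 1.19e+06 = 1.05e+05.

(1.19 ± 0.105) × 10^6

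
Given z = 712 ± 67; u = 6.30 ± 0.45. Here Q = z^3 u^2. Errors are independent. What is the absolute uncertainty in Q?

Q is a product of powers, so relative uncertainties combine in quadrature:
  (3·δz/z)² = (3×0.0941)² = 0.0797;  (2·δu/u)² = (2×0.0714)² = 0.0204
δQ/Q = √(0.100) = 0.316
Q = 1.43e+10, so δQ = 0.316 × 1.43e+10 = 4.53e+09.

4.53e+09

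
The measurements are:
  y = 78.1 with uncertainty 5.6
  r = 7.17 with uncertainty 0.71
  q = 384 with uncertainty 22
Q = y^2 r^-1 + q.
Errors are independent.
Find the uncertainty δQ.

Let p = y^2·r^-1 = 851. δp/p = √((2·δy/y)² + (-1·δr/r)²) = √(0.0206 + 0.00981) = 0.174, so δp = 148.
Q = p + q: δQ = √(δp² + δq²) = √(22000 + 484) = 150

150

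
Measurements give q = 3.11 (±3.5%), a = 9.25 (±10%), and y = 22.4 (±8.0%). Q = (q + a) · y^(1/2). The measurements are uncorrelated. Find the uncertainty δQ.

4.99

Let u = q + a = 12.4. δu = √(δq² + δa²) = √(0.0118 + 0.856) = 0.931, so δu/u = 0.0754.
Q is then a monomial in u, y:
δQ/Q = √((δu/u)² + (½·δy/y)²) = √(0.00568 + 0.00160) = 0.0853
Q = 58.5, so δQ = 0.0853 × 58.5 = 4.99.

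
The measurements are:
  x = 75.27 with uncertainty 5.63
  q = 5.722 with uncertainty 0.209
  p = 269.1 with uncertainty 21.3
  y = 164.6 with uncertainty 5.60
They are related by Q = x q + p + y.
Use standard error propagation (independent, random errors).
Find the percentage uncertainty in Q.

Let w = x·q = 430.7. δw/w = √((1·δx/x)² + (1·δq/q)²) = √(0.00559 + 0.00133) = 0.0832, so δw = 35.9.
Q = w + p + y: δQ = √(δw² + δp² + δy²) = √(1290 + 454 + 31.4) = 42.1
Q = 864.4, so δQ/Q = 42.1/864.4 = 0.0487.

4.87%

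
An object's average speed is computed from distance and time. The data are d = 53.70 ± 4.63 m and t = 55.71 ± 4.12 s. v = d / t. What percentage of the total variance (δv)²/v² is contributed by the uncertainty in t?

(δv/v)² = (1·δd/d)² + (-1·δt/t)²
  d term: (1×0.0862)² = 0.00743
  t term: (-1×0.0740)² = 0.00547
Total = 0.0129. Share from t = 0.00547/0.0129 = 0.424.

42.4%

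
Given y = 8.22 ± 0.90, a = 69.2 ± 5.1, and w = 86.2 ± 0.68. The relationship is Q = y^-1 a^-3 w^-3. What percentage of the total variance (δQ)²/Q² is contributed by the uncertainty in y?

19.5%

(δQ/Q)² = (-1·δy/y)² + (-3·δa/a)² + (-3·δw/w)²
  y term: (-1×0.109)² = 0.0120
  a term: (-3×0.0737)² = 0.0489
  w term: (-3×0.00789)² = 0.000560
Total = 0.0614. Share from y = 0.0120/0.0614 = 0.195.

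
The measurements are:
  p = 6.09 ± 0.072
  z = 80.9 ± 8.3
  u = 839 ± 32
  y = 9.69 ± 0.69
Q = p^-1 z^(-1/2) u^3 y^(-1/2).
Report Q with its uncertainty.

(3.46 ± 0.453) × 10^6

Products/powers → add relative errors in quadrature, weighted by exponent:
  (-1·δp/p)² = (-1×0.0118)² = 0.000140;  (−½·δz/z)² = (-0.5×0.103)² = 0.00263;  (3·δu/u)² = (3×0.0381)² = 0.0131;  (−½·δy/y)² = (-0.5×0.0712)² = 0.00127
δQ/Q = √(0.0171) = 0.131
Q = 3.46e+06, so δQ = 0.131 × 3.46e+06 = 4.53e+05.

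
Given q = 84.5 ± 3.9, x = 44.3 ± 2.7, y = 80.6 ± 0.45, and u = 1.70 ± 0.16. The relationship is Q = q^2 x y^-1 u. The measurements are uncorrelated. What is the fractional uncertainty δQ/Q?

0.145

Relative error in a monomial: (δQ/Q)² = Σ (nᵢ · δxᵢ/xᵢ)².
  (2·δq/q)² = (2×0.0462)² = 0.00852;  (1·δx/x)² = (1×0.0609)² = 0.00371;  (-1·δy/y)² = (-1×0.00558)² = 3.12e-05;  (1·δu/u)² = (1×0.0941)² = 0.00886
δQ/Q = √(0.0211) = 0.145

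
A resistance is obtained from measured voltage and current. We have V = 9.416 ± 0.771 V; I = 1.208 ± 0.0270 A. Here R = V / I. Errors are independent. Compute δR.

0.662 Ω

Relative error in a monomial: (δR/R)² = Σ (nᵢ · δxᵢ/xᵢ)².
  (1·δV/V)² = (1×0.0819)² = 0.00670;  (-1·δI/I)² = (-1×0.0224)² = 0.000500
δR/R = √(0.00720) = 0.0849
R = 7.795 Ω, so δR = 0.0849 × 7.795 = 0.662 Ω.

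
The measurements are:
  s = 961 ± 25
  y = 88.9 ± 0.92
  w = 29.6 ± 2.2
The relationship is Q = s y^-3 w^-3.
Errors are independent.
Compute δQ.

Each factor contributes (exponent × relative error)² to (δQ/Q)²:
  (1·δs/s)² = (1×0.0260)² = 0.000677;  (-3·δy/y)² = (-3×0.0103)² = 0.000964;  (-3·δw/w)² = (-3×0.0743)² = 0.0497
δQ/Q = √(0.0514) = 0.227
Q = 5.27e-08, so δQ = 0.227 × 5.27e-08 = 1.2e-08.

1.2e-08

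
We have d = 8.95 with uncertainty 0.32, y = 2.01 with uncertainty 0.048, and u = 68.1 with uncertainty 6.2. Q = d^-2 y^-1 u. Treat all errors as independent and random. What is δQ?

0.0500

Products/powers → add relative errors in quadrature, weighted by exponent:
  (-2·δd/d)² = (-2×0.0358)² = 0.00511;  (-1·δy/y)² = (-1×0.0239)² = 0.000570;  (1·δu/u)² = (1×0.0910)² = 0.00829
δQ/Q = √(0.0140) = 0.118
Q = 0.423, so δQ = 0.118 × 0.423 = 0.0500.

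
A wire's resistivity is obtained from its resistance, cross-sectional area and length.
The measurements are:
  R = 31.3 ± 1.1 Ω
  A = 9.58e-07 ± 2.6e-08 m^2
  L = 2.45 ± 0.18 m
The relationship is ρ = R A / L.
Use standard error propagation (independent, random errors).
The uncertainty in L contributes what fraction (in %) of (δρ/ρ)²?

73.2%

(δρ/ρ)² = (1·δR/R)² + (1·δA/A)² + (-1·δL/L)²
  R term: (1×0.0351)² = 0.00124
  A term: (1×0.0271)² = 0.000737
  L term: (-1×0.0735)² = 0.00540
Total = 0.00737. Share from L = 0.00540/0.00737 = 0.732.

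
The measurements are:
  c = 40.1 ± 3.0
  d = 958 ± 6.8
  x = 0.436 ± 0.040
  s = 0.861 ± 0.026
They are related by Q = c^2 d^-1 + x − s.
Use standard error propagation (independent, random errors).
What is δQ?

Let p = c^2·d^-1 = 1.68. δp/p = √((2·δc/c)² + (-1·δd/d)²) = √(0.0224 + 5.04e-05) = 0.150, so δp = 0.251.
Q = p + x − s: δQ = √(δp² + δx² + δs²) = √(0.0632 + 0.00160 + 0.000676) = 0.256

0.256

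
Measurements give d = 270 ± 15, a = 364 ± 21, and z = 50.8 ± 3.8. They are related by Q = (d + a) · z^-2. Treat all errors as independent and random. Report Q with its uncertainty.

Let u = d + a = 634. δu = √(δd² + δa²) = √(225 + 441) = 25.8, so δu/u = 0.0407.
Q is then a monomial in u, z:
δQ/Q = √((δu/u)² + (-2·δz/z)²) = √(0.00166 + 0.0224) = 0.155
Q = 0.246, so δQ = 0.155 × 0.246 = 0.0381.

0.246 ± 0.0381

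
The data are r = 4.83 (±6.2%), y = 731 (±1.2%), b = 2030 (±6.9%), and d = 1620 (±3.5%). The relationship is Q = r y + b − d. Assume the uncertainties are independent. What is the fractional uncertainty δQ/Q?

Let p = r·y = 3530. δp/p = √((1·δr/r)² + (1·δy/y)²) = √(0.00384 + 0.000144) = 0.0632, so δp = 223.
Q = p + b − d: δQ = √(δp² + δb² + δd²) = √(49700 + 19600 + 3210) = 269
Q = 3940, so δQ/Q = 269/3940 = 0.0684.

0.0684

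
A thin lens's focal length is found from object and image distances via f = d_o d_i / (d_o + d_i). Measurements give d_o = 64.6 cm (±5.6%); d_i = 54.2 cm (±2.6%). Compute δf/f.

∂f/∂d_o = (d_i/(d_o+d_i))² = 0.208;  ∂f/∂d_i = (d_o/(d_o+d_i))² = 0.296
δf = √((∂f/∂d_o · δd_o)² + (∂f/∂d_i · δd_i)²) = √(0.567 + 0.174) = 0.861 cm
f = 29.5 cm, so δf/f = 0.861/29.5 = 0.0292.

0.0292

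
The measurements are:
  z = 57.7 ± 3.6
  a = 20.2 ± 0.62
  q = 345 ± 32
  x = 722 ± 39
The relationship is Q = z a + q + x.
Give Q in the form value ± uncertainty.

2230 ± 95.5

Let p = z·a = 1170. δp/p = √((1·δz/z)² + (1·δa/a)²) = √(0.00389 + 0.000942) = 0.0695, so δp = 81.0.
Q = p + q + x: δQ = √(δp² + δq² + δx²) = √(6570 + 1020 + 1520) = 95.5
Q = 2230.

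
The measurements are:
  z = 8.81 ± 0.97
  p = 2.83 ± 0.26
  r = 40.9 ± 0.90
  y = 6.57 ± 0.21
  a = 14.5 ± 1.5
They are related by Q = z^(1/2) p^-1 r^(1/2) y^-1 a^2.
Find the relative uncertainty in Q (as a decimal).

Q is a product of powers, so relative uncertainties combine in quadrature:
  (½·δz/z)² = (0.5×0.110)² = 0.00303;  (-1·δp/p)² = (-1×0.0919)² = 0.00844;  (½·δr/r)² = (0.5×0.0220)² = 0.000121;  (-1·δy/y)² = (-1×0.0320)² = 0.00102;  (2·δa/a)² = (2×0.103)² = 0.0428
δQ/Q = √(0.0554) = 0.235

0.235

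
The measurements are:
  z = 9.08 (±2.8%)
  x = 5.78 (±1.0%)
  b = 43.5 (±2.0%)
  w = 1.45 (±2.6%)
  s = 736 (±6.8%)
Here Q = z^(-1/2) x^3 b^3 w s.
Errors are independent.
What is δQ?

5.63e+08

Relative error in a monomial: (δQ/Q)² = Σ (nᵢ · δxᵢ/xᵢ)².
  (−½·δz/z)² = (-0.5×0.0280)² = 0.000196;  (3·δx/x)² = (3×0.0100)² = 0.000900;  (3·δb/b)² = (3×0.0200)² = 0.00360;  (1·δw/w)² = (1×0.0260)² = 0.000676;  (1·δs/s)² = (1×0.0680)² = 0.00462
δQ/Q = √(0.01000) = 0.1000
Q = 5.63e+09, so δQ = 0.1000 × 5.63e+09 = 5.63e+08.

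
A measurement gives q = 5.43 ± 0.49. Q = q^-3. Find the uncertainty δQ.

For a monomial Q ∝ q^-3, fractional errors add in quadrature:
  (-3·δq/q)² = (-3×0.0902)² = 0.0733
δQ/Q = √(0.0733) = 0.271
Q = 0.00625, so δQ = 0.271 × 0.00625 = 0.00169.

0.00169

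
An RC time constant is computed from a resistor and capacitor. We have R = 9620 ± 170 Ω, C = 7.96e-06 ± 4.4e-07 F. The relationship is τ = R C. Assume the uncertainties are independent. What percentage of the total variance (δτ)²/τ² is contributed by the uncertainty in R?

(δτ/τ)² = (1·δR/R)² + (1·δC/C)²
  R term: (1×0.0177)² = 0.000312
  C term: (1×0.0553)² = 0.00306
Total = 0.00337. Share from R = 0.000312/0.00337 = 0.0927.

9.27%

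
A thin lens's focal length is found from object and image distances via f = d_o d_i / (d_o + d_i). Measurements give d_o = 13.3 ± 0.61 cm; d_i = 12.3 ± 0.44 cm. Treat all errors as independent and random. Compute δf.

0.184 cm

∂f/∂d_o = (d_i/(d_o+d_i))² = 0.231;  ∂f/∂d_i = (d_o/(d_o+d_i))² = 0.270
δf = √((∂f/∂d_o · δd_o)² + (∂f/∂d_i · δd_i)²) = √(0.0198 + 0.0141) = 0.184 cm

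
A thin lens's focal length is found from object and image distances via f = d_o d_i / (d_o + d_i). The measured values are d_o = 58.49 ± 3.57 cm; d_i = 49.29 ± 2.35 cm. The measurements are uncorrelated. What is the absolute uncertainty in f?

∂f/∂d_o = (d_i/(d_o+d_i))² = 0.209;  ∂f/∂d_i = (d_o/(d_o+d_i))² = 0.295
δf = √((∂f/∂d_o · δd_o)² + (∂f/∂d_i · δd_i)²) = √(0.557 + 0.479) = 1.02 cm

1.02 cm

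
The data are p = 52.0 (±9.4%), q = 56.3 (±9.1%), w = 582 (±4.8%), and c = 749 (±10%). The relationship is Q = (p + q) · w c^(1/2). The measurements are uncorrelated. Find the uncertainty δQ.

Let u = p + q = 108. δu = √(δp² + δq²) = √(23.9 + 26.2) = 7.08, so δu/u = 0.0654.
Q is then a monomial in u, w, c:
δQ/Q = √((δu/u)² + (1·δw/w)² + (½·δc/c)²) = √(0.00427 + 0.00230 + 0.00250) = 0.0953
Q = 1.73e+06, so δQ = 0.0953 × 1.73e+06 = 1.64e+05.

1.64e+05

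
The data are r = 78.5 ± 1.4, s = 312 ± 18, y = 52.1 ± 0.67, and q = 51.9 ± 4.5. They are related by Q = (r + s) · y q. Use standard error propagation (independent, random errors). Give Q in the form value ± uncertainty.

(1.06 ± 0.105) × 10^6

Let u = r + s = 390. δu = √(δr² + δs²) = √(1.96 + 324) = 18.1, so δu/u = 0.0462.
Q is then a monomial in u, y, q:
δQ/Q = √((δu/u)² + (1·δy/y)² + (1·δq/q)²) = √(0.00214 + 0.000165 + 0.00752) = 0.0991
Q = 1.06e+06, so δQ = 0.0991 × 1.06e+06 = 1.05e+05.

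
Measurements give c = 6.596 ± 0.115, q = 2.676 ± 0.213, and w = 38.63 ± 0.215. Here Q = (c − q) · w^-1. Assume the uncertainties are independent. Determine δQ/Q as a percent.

6.20%

Let u = c − q = 3.920. δu = √(δc² + δq²) = √(0.0132 + 0.0454) = 0.242, so δu/u = 0.0618.
Q is then a monomial in u, w:
δQ/Q = √((δu/u)² + (-1·δw/w)²) = √(0.00381 + 3.1e-05) = 0.0620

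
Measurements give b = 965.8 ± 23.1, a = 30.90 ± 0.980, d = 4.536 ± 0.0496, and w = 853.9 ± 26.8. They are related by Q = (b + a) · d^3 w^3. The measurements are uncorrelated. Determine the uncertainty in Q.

Let u = b + a = 996.7. δu = √(δb² + δa²) = √(534 + 0.960) = 23.1, so δu/u = 0.0232.
Q is then a monomial in u, d, w:
δQ/Q = √((δu/u)² + (3·δd/d)² + (3·δw/w)²) = √(0.000538 + 0.00108 + 0.00887) = 0.102
Q = 5.792e+13, so δQ = 0.102 × 5.792e+13 = 5.93e+12.

5.93e+12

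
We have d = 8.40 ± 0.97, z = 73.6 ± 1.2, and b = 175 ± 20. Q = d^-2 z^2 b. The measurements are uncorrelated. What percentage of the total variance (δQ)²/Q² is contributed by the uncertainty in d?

79.1%

(δQ/Q)² = (-2·δd/d)² + (2·δz/z)² + (1·δb/b)²
  d term: (-2×0.115)² = 0.0533
  z term: (2×0.0163)² = 0.00106
  b term: (1×0.114)² = 0.0131
Total = 0.0675. Share from d = 0.0533/0.0675 = 0.791.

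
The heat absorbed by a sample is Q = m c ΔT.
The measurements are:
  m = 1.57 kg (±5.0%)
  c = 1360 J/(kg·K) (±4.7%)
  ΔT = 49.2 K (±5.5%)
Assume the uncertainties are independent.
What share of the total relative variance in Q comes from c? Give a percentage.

28.6%

(δQ/Q)² = (1·δm/m)² + (1·δc/c)² + (1·δΔT/ΔT)²
  m term: (1×0.0500)² = 0.00250
  c term: (1×0.0470)² = 0.00221
  ΔT term: (1×0.0550)² = 0.00302
Total = 0.00773. Share from c = 0.00221/0.00773 = 0.286.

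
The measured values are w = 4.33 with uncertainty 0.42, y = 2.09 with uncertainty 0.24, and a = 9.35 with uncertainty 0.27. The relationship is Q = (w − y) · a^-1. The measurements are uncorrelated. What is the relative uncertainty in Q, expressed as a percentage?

21.8%

Let u = w − y = 2.24. δu = √(δw² + δy²) = √(0.176 + 0.0576) = 0.484, so δu/u = 0.216.
Q is then a monomial in u, a:
δQ/Q = √((δu/u)² + (-1·δa/a)²) = √(0.0466 + 0.000834) = 0.218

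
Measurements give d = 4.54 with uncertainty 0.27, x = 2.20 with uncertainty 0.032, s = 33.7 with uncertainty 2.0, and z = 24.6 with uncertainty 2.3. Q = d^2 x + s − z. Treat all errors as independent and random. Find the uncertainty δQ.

Let p = d^2·x = 45.3. δp/p = √((2·δd/d)² + (1·δx/x)²) = √(0.0141 + 0.000212) = 0.120, so δp = 5.43.
Q = p + s − z: δQ = √(δp² + δs² + δz²) = √(29.5 + 4.00 + 5.29) = 6.23

6.23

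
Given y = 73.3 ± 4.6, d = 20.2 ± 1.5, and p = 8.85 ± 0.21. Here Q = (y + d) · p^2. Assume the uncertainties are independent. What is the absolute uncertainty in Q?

Let u = y + d = 93.5. δu = √(δy² + δd²) = √(21.2 + 2.25) = 4.84, so δu/u = 0.0517.
Q is then a monomial in u, p:
δQ/Q = √((δu/u)² + (2·δp/p)²) = √(0.00268 + 0.00225) = 0.0702
Q = 7320, so δQ = 0.0702 × 7320 = 514.

514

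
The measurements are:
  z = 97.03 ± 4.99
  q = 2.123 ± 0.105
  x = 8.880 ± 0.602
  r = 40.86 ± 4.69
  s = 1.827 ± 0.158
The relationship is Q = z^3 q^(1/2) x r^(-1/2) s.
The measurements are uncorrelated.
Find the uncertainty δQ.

Q is a product of powers, so relative uncertainties combine in quadrature:
  (3·δz/z)² = (3×0.0514)² = 0.0238;  (½·δq/q)² = (0.5×0.0495)² = 0.000612;  (1·δx/x)² = (1×0.0678)² = 0.00460;  (−½·δr/r)² = (-0.5×0.115)² = 0.00329;  (1·δs/s)² = (1×0.0865)² = 0.00748
δQ/Q = √(0.0398) = 0.199
Q = 3.378e+06, so δQ = 0.199 × 3.378e+06 = 6.74e+05.

6.74e+05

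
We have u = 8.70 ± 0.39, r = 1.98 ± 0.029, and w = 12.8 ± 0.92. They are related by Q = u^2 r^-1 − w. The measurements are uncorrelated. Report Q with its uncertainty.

25.4 ± 3.59

Let p = u^2·r^-1 = 38.2. δp/p = √((2·δu/u)² + (-1·δr/r)²) = √(0.00804 + 0.000215) = 0.0908, so δp = 3.47.
Q = p − w: δQ = √(δp² + δw²) = √(12.1 + 0.846) = 3.59
Q = 25.4.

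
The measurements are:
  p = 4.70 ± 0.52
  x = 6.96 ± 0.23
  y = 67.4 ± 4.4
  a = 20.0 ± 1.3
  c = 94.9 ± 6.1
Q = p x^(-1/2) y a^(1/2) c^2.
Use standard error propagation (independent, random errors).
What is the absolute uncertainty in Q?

For a monomial Q ∝ p, x^(-1/2), y, a^(1/2), c^2, fractional errors add in quadrature:
  (1·δp/p)² = (1×0.111)² = 0.0122;  (−½·δx/x)² = (-0.5×0.0330)² = 0.000273;  (1·δy/y)² = (1×0.0653)² = 0.00426;  (½·δa/a)² = (0.5×0.0650)² = 0.00106;  (2·δc/c)² = (2×0.0643)² = 0.0165
δQ/Q = √(0.0344) = 0.185
Q = 4.84e+06, so δQ = 0.185 × 4.84e+06 = 8.96e+05.

8.96e+05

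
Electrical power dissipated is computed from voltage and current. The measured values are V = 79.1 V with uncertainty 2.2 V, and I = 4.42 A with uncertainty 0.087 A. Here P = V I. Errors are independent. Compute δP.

11.9 W

Each factor contributes (exponent × relative error)² to (δP/P)²:
  (1·δV/V)² = (1×0.0278)² = 0.000774;  (1·δI/I)² = (1×0.0197)² = 0.000387
δP/P = √(0.00116) = 0.0341
P = 350 W, so δP = 0.0341 × 350 = 11.9 W.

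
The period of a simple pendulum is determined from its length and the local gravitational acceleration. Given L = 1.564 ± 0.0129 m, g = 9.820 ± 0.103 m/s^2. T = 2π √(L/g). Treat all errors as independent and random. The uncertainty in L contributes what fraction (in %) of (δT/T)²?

(δT/T)² = (½·δL/L)² + (−½·δg/g)²
  L term: (0.5×0.00825)² = 1.7e-05
  g term: (-0.5×0.0105)² = 2.75e-05
Total = 4.45e-05. Share from L = 1.7e-05/4.45e-05 = 0.382.

38.2%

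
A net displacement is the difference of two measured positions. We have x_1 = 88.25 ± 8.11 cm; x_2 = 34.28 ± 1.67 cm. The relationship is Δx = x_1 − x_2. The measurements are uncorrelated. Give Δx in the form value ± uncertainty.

53.97 ± 8.28 cm

Absolute uncertainties add in quadrature for a linear combination:
  (δx_1)² = 65.8;  (δx_2)² = 2.79
δΔx = √(68.6) = 8.28 cm
Δx = 53.97 cm.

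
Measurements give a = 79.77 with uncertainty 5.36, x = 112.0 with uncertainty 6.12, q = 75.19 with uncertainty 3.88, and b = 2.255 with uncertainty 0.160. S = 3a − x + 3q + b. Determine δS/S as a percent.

Each term contributes (cᵢ δxᵢ)² to (δS)²:
  (3·δa)² = 259;  (δx)² = 37.5;  (3·δq)² = 135;  (δb)² = 0.0256
δS = √(432) = 20.8
S = 355.1, so δS/S = 20.8/355.1 = 0.0585.

5.85%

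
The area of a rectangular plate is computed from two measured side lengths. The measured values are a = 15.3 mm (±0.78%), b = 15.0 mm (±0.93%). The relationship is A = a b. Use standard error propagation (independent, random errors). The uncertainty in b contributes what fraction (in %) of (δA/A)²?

(δA/A)² = (1·δa/a)² + (1·δb/b)²
  a term: (1×0.00780)² = 6.08e-05
  b term: (1×0.00930)² = 8.65e-05
Total = 0.000147. Share from b = 8.65e-05/0.000147 = 0.587.

58.7%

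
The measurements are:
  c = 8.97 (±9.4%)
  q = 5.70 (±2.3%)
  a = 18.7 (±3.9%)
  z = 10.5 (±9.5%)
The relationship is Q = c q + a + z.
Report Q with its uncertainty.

80.3 ± 5.10

Let p = c·q = 51.1. δp/p = √((1·δc/c)² + (1·δq/q)²) = √(0.00884 + 0.000529) = 0.0968, so δp = 4.95.
Q = p + a + z: δQ = √(δp² + δa² + δz²) = √(24.5 + 0.532 + 0.995) = 5.10
Q = 80.3.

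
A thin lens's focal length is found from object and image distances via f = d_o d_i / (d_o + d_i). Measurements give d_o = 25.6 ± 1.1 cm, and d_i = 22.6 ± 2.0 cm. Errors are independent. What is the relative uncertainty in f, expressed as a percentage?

5.11%

∂f/∂d_o = (d_i/(d_o+d_i))² = 0.220;  ∂f/∂d_i = (d_o/(d_o+d_i))² = 0.282
δf = √((∂f/∂d_o · δd_o)² + (∂f/∂d_i · δd_i)²) = √(0.0585 + 0.318) = 0.614 cm
f = 12.0 cm, so δf/f = 0.614/12.0 = 0.0511.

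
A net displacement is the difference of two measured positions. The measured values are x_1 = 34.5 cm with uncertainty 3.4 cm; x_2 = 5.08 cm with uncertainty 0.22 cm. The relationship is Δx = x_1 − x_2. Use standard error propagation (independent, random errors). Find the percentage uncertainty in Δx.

Each term contributes (cᵢ δxᵢ)² to (δΔx)²:
  (δx_1)² = 11.6;  (δx_2)² = 0.0484
δΔx = √(11.6) = 3.41 cm
Δx = 29.4 cm, so δΔx/Δx = 3.41/29.4 = 0.116.

11.6%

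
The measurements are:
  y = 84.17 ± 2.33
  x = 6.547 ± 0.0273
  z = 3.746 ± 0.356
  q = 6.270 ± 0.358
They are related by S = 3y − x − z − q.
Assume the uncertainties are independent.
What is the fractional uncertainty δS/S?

Sums and differences: (δS)² = Σ (cᵢ δxᵢ)².
  (3·δy)² = 48.9;  (δx)² = 0.000745;  (δz)² = 0.127;  (δq)² = 0.128
δS = √(49.1) = 7.01
S = 235.9, so δS/S = 7.01/235.9 = 0.0297.

0.0297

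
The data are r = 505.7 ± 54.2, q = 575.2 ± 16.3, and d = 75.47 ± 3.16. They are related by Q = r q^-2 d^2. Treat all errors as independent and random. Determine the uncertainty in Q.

1.28

Each factor contributes (exponent × relative error)² to (δQ/Q)²:
  (1·δr/r)² = (1×0.107)² = 0.0115;  (-2·δq/q)² = (-2×0.0283)² = 0.00321;  (2·δd/d)² = (2×0.0419)² = 0.00701
δQ/Q = √(0.0217) = 0.147
Q = 8.706, so δQ = 0.147 × 8.706 = 1.28.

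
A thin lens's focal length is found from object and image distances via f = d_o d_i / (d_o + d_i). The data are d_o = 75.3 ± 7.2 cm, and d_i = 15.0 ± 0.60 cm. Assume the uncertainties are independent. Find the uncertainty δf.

0.462 cm

∂f/∂d_o = (d_i/(d_o+d_i))² = 0.0276;  ∂f/∂d_i = (d_o/(d_o+d_i))² = 0.695
δf = √((∂f/∂d_o · δd_o)² + (∂f/∂d_i · δd_i)²) = √(0.0395 + 0.174) = 0.462 cm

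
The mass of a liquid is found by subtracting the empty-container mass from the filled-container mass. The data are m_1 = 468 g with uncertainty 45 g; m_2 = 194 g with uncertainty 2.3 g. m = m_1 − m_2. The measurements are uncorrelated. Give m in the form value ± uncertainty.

274 ± 45.1 g

Sums and differences: (δm)² = Σ (cᵢ δxᵢ)².
  (δm_1)² = 2020;  (δm_2)² = 5.29
δm = √(2030) = 45.1 g
m = 274 g.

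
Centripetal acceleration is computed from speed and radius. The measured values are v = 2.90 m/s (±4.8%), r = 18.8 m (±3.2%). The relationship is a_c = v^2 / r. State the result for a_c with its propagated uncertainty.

0.447 ± 0.0453 m/s^2

a_c is a product of powers, so relative uncertainties combine in quadrature:
  (2·δv/v)² = (2×0.0480)² = 0.00922;  (-1·δr/r)² = (-1×0.0320)² = 0.00102
δa_c/a_c = √(0.0102) = 0.101
a_c = 0.447 m/s^2, so δa_c = 0.101 × 0.447 = 0.0453 m/s^2.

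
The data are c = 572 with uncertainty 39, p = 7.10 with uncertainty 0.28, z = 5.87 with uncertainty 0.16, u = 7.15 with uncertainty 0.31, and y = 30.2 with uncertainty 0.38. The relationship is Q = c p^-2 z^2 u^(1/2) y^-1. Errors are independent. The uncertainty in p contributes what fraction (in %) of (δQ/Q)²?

(δQ/Q)² = (1·δc/c)² + (-2·δp/p)² + (2·δz/z)² + (½·δu/u)² + (-1·δy/y)²
  c term: (1×0.0682)² = 0.00465
  p term: (-2×0.0394)² = 0.00622
  z term: (2×0.0273)² = 0.00297
  u term: (0.5×0.0434)² = 0.000470
  y term: (-1×0.0126)² = 0.000158
Total = 0.0145. Share from p = 0.00622/0.0145 = 0.430.

43.0%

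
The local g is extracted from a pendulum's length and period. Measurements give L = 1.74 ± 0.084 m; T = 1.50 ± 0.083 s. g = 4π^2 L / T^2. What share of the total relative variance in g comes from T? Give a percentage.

84.0%

(δg/g)² = (1·δL/L)² + (-2·δT/T)²
  L term: (1×0.0483)² = 0.00233
  T term: (-2×0.0553)² = 0.0122
Total = 0.0146. Share from T = 0.0122/0.0146 = 0.840.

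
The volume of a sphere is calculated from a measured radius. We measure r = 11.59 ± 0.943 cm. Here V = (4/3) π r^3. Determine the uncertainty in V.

V ∝ r^3, so δV/V = |3| · δr/r = 3 × 0.0814 = 0.244.
V = 6521 cm^3, so δV = 0.244 × 6521 = 1590 cm^3.

1590 cm^3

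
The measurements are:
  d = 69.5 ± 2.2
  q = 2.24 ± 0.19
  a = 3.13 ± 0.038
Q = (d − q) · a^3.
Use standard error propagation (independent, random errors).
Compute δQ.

Let u = d − q = 67.3. δu = √(δd² + δq²) = √(4.84 + 0.0361) = 2.21, so δu/u = 0.0328.
Q is then a monomial in u, a:
δQ/Q = √((δu/u)² + (3·δa/a)²) = √(0.00108 + 0.00133) = 0.0490
Q = 2060, so δQ = 0.0490 × 2060 = 101.

101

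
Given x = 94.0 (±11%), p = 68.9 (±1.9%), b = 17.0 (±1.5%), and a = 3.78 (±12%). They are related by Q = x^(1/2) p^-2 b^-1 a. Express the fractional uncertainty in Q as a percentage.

Products/powers → add relative errors in quadrature, weighted by exponent:
  (½·δx/x)² = (0.5×0.110)² = 0.00302;  (-2·δp/p)² = (-2×0.0190)² = 0.00144;  (-1·δb/b)² = (-1×0.0150)² = 0.000225;  (1·δa/a)² = (1×0.120)² = 0.0144
δQ/Q = √(0.0191) = 0.138

13.8%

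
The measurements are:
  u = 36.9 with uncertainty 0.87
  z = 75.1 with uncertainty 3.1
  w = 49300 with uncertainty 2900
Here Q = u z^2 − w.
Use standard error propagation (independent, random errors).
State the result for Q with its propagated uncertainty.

Let p = u·z^2 = 2.08e+05. δp/p = √((1·δu/u)² + (2·δz/z)²) = √(0.000556 + 0.00682) = 0.0859, so δp = 17900.
Q = p − w: δQ = √(δp² + δw²) = √(3.19e+08 + 8.41e+06) = 18100
Q = 1.59e+05.

(1.59 ± 0.181) × 10^5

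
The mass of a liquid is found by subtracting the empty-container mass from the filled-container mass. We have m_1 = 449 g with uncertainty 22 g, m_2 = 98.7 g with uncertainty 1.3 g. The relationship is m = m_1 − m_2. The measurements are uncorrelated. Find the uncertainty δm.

22.0 g

Each term contributes (cᵢ δxᵢ)² to (δm)²:
  (δm_1)² = 484;  (δm_2)² = 1.69
δm = √(486) = 22.0 g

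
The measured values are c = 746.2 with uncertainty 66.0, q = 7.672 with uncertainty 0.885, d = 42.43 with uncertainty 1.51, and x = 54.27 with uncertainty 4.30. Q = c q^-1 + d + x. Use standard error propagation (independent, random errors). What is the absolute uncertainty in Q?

14.9

Let p = c·q^-1 = 97.26. δp/p = √((1·δc/c)² + (-1·δq/q)²) = √(0.00782 + 0.0133) = 0.145, so δp = 14.1.
Q = p + d + x: δQ = √(δp² + δd² + δx²) = √(200 + 2.28 + 18.5) = 14.9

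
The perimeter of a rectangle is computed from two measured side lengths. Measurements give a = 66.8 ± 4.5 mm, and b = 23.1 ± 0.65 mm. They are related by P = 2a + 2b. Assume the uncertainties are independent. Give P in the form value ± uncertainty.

P is a linear combination, so absolute uncertainties add in quadrature:
  (2·δa)² = 81.0;  (2·δb)² = 1.69
δP = √(82.7) = 9.09 mm
P = 180 mm.

180 ± 9.09 mm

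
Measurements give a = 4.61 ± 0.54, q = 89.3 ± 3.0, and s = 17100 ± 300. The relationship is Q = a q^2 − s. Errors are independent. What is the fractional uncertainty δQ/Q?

Let p = a·q^2 = 36800. δp/p = √((1·δa/a)² + (2·δq/q)²) = √(0.0137 + 0.00451) = 0.135, so δp = 4960.
Q = p − s: δQ = √(δp² + δs²) = √(2.46e+07 + 90000) = 4970
Q = 19700, so δQ/Q = 4970/19700 = 0.253.

0.253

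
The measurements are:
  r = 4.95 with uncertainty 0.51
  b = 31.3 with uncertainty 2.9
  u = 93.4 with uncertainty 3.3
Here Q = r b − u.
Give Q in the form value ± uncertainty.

61.5 ± 21.7

Let p = r·b = 155. δp/p = √((1·δr/r)² + (1·δb/b)²) = √(0.0106 + 0.00858) = 0.139, so δp = 21.5.
Q = p − u: δQ = √(δp² + δu²) = √(461 + 10.9) = 21.7
Q = 61.5.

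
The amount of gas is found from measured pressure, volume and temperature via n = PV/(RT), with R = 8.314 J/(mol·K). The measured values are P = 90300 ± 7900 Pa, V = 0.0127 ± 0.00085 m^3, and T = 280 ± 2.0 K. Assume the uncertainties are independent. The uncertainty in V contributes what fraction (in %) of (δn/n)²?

36.8%

(δn/n)² = (1·δP/P)² + (1·δV/V)² + (-1·δT/T)²
  P term: (1×0.0875)² = 0.00765
  V term: (1×0.0669)² = 0.00448
  T term: (-1×0.00714)² = 5.1e-05
Total = 0.0122. Share from V = 0.00448/0.0122 = 0.368.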